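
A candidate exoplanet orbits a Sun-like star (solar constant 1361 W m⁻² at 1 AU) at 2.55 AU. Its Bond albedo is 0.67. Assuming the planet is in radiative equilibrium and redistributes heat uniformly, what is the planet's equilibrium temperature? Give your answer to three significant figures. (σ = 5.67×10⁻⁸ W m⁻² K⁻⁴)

T_eq ≈ 132 K

Flux at 2.55 AU: S = 1361/2.55² = 209 W m⁻².
Energy balance: absorbed = emitted ⇒ πR²·S(1−A) = 4πR²·σT_eq⁴, so T_eq⁴ = S(1−A)/(4σ).
T_eq = [209 × 0.33 / (4 × 5.67×10⁻⁸)]^(1/4) = (3.05×10⁸)^(1/4) = 132 K.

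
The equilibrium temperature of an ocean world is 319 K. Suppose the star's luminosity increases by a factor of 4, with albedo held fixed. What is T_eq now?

T_eq ∝ L^(1/4) · d^(−1/2).
T′ = 319 × 4^(1/4) = 451 K.

T_eq ≈ 451 K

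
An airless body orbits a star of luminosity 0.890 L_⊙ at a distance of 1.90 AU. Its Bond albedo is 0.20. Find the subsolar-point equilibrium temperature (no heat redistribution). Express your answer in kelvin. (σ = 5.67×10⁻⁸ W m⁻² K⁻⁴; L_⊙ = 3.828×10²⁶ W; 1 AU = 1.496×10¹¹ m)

d = 1.90 AU = 2.84×10¹¹ m.
L = 0.890 × 3.828×10²⁶ = 3.41×10²⁶ W.
Flux: S = L/(4πd²) = 3.41×10²⁶/(4π×(2.84×10¹¹)²) = 336 W m⁻².
At the subsolar point the surface absorbs S(1−A) and emits σT⁴ per unit area — no factor of 4, since only the local patch is in balance.
T = [336 × 0.80 / 5.67×10⁻⁸]^(1/4) = (4.73×10⁹)^(1/4) = 262 K.

T_ss ≈ 262 K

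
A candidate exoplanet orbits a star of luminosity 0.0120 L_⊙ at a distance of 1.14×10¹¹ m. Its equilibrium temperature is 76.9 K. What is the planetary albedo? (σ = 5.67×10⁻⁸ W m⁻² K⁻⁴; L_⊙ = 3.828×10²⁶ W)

A ≈ 0.72

L = 0.0120 × 3.828×10²⁶ = 4.59×10²⁴ W.
Flux: S = L/(4πd²) = 4.59×10²⁴/(4π×(1.14×10¹¹)²) = 28.1 W m⁻².
From T_eq⁴ = S(1−A)/(4σ): 1−A = 4σT_eq⁴/S.
1−A = 4 × 5.67×10⁻⁸ × (76.9)⁴ / 28.1 = 0.282.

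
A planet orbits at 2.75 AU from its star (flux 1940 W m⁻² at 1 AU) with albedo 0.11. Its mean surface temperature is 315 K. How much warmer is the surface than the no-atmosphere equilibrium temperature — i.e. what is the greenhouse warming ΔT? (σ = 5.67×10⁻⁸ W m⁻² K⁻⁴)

ΔT ≈ 136.9 K

S = 1940/2.75² = 256.5 W m⁻².
T_eq = [S(1−A)/(4σ)]^(1/4) = [256.5×0.89/(4×5.67×10⁻⁸)]^(1/4) = 178.1 K.
ΔT = T_surf − T_eq = 315 − 178.1.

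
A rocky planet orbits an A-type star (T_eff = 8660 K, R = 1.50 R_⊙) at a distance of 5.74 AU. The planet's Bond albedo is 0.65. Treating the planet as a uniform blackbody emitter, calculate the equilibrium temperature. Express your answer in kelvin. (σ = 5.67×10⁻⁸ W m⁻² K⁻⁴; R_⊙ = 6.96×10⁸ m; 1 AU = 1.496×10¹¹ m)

R_⋆ = 1.50 × 6.96×10⁸ = 1.04×10⁹ m.
d = 5.74 AU = 8.59×10¹¹ m.
L = 4πR_⋆²σT_⋆⁴ = 4π(1.04×10⁹)² × 5.67×10⁻⁸ × (8660)⁴ = 4.37×10²⁷ W.
S = L/(4πd²) = 471 W m⁻².
Energy balance: absorbed = emitted ⇒ πR²·S(1−A) = 4πR²·σT_eq⁴, so T_eq⁴ = S(1−A)/(4σ).
T_eq = [471 × 0.35 / (4 × 5.67×10⁻⁸)]^(1/4) = (7.27×10⁸)^(1/4) = 164 K.

T_eq ≈ 164 K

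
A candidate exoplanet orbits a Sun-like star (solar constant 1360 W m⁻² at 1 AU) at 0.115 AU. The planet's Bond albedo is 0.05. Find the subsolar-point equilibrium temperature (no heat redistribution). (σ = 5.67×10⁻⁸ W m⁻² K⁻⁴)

Flux at 0.115 AU: S = 1360/0.115² = 1.03×10⁵ W m⁻².
At the subsolar point the surface absorbs S(1−A) and emits σT⁴ per unit area — no factor of 4, since only the local patch is in balance.
T = [1.03×10⁵ × 0.95 / 5.67×10⁻⁸]^(1/4) = (1.72×10¹²)^(1/4) = 1150 K.

T_ss ≈ 1150 K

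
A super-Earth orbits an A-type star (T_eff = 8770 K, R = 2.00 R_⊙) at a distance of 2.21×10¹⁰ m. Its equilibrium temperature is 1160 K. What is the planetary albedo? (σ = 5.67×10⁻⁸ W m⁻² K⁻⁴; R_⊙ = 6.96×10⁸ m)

A ≈ 0.69

R_⋆ = 2.00 × 6.96×10⁸ = 1.39×10⁹ m.
L = 4πR_⋆²σT_⋆⁴ = 4π(1.39×10⁹)² × 5.67×10⁻⁸ × (8770)⁴ = 8.17×10²⁷ W.
S = L/(4πd²) = 1.33×10⁶ W m⁻².
From T_eq⁴ = S(1−A)/(4σ): 1−A = 4σT_eq⁴/S.
1−A = 4 × 5.67×10⁻⁸ × (1160)⁴ / 1.33×10⁶ = 0.309.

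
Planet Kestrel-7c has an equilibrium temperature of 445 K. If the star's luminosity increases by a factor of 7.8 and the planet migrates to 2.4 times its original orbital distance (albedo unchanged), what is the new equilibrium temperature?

T_eq ≈ 480 K

T_eq ∝ L^(1/4) · d^(−1/2).
T′ = 445 × 7.8^(1/4) / 2.4^(1/2) = 480 K.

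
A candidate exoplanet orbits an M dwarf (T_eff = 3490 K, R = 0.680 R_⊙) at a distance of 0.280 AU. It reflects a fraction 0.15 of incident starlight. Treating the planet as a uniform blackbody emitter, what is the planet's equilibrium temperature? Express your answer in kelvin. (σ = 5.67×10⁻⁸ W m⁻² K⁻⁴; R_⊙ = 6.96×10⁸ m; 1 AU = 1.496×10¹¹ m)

R_⋆ = 0.680 × 6.96×10⁸ = 4.73×10⁸ m.
d = 0.280 AU = 4.19×10¹⁰ m.
L = 4πR_⋆²σT_⋆⁴ = 4π(4.73×10⁸)² × 5.67×10⁻⁸ × (3490)⁴ = 2.37×10²⁵ W.
S = L/(4πd²) = 1070 W m⁻².
Energy balance: absorbed = emitted ⇒ πR²·S(1−A) = 4πR²·σT_eq⁴, so T_eq⁴ = S(1−A)/(4σ).
T_eq = [1070 × 0.85 / (4 × 5.67×10⁻⁸)]^(1/4) = (4.02×10⁹)^(1/4) = 252 K.

T_eq ≈ 252 K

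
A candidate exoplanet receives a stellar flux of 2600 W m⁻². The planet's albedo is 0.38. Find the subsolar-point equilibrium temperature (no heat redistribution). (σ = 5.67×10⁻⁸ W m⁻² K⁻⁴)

T_ss ≈ 411 K

At the subsolar point the surface absorbs S(1−A) and emits σT⁴ per unit area — no factor of 4, since only the local patch is in balance.
T = [2600 × 0.62 / 5.67×10⁻⁸]^(1/4) = (2.84×10¹⁰)^(1/4) = 411 K.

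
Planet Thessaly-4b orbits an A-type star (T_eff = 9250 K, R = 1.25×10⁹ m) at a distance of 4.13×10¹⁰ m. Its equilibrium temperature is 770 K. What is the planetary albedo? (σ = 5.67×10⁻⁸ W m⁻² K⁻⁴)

L = 4πR_⋆²σT_⋆⁴ = 4π(1.25×10⁹)² × 5.67×10⁻⁸ × (9250)⁴ = 8.15×10²⁷ W.
S = L/(4πd²) = 3.80×10⁵ W m⁻².
From T_eq⁴ = S(1−A)/(4σ): 1−A = 4σT_eq⁴/S.
1−A = 4 × 5.67×10⁻⁸ × (770)⁴ / 3.80×10⁵ = 0.210.

A ≈ 0.79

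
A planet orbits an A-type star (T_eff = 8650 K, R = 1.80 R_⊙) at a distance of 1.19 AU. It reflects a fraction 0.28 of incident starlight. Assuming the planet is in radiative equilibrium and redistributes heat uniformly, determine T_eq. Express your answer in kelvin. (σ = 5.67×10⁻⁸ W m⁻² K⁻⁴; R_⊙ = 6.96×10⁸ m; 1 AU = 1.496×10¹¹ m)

T_eq ≈ 473 K

R_⋆ = 1.80 × 6.96×10⁸ = 1.25×10⁹ m.
d = 1.19 AU = 1.78×10¹¹ m.
L = 4πR_⋆²σT_⋆⁴ = 4π(1.25×10⁹)² × 5.67×10⁻⁸ × (8650)⁴ = 6.26×10²⁷ W.
S = L/(4πd²) = 1.57×10⁴ W m⁻².
Energy balance: absorbed = emitted ⇒ πR²·S(1−A) = 4πR²·σT_eq⁴, so T_eq⁴ = S(1−A)/(4σ).
T_eq = [1.57×10⁴ × 0.72 / (4 × 5.67×10⁻⁸)]^(1/4) = (4.99×10¹⁰)^(1/4) = 473 K.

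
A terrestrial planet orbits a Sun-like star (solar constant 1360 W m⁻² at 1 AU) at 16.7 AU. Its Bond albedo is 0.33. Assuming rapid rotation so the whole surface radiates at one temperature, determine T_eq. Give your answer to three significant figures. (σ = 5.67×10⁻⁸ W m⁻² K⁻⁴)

T_eq ≈ 61.6 K

Flux at 16.7 AU: S = 1360/16.7² = 4.88 W m⁻².
Energy balance: absorbed = emitted ⇒ πR²·S(1−A) = 4πR²·σT_eq⁴, so T_eq⁴ = S(1−A)/(4σ).
T_eq = [4.88 × 0.67 / (4 × 5.67×10⁻⁸)]^(1/4) = (1.44×10⁷)^(1/4) = 61.6 K.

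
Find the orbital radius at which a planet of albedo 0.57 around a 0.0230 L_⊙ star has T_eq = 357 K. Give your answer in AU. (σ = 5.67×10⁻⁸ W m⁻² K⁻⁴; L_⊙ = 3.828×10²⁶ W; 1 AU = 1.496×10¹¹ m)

d ≈ 0.0604 AU

L = 0.0230 × 3.828×10²⁶ = 8.80×10²⁴ W.
From T_eq⁴ = L(1−A)/(16πσd²): d = √[L(1−A)/(16πσT_eq⁴)].
d = √[8.80×10²⁴ × 0.43 / (16π × 5.67×10⁻⁸ × (357)⁴)] = 9.04×10⁹ m = 0.0604 AU.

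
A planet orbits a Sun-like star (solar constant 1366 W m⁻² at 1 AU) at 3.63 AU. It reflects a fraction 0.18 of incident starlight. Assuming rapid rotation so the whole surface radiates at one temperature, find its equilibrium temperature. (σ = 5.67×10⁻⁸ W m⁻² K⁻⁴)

T_eq ≈ 139 K

Flux at 3.63 AU: S = 1366/3.63² = 104 W m⁻².
Energy balance: absorbed = emitted ⇒ πR²·S(1−A) = 4πR²·σT_eq⁴, so T_eq⁴ = S(1−A)/(4σ).
T_eq = [104 × 0.82 / (4 × 5.67×10⁻⁸)]^(1/4) = (3.75×10⁸)^(1/4) = 139 K.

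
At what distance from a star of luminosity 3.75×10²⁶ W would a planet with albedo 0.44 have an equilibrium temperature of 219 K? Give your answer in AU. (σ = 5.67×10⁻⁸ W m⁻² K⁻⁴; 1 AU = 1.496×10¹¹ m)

d ≈ 1.20 AU

From T_eq⁴ = L(1−A)/(16πσd²): d = √[L(1−A)/(16πσT_eq⁴)].
d = √[3.75×10²⁶ × 0.56 / (16π × 5.67×10⁻⁸ × (219)⁴)] = 1.79×10¹¹ m = 1.20 AU.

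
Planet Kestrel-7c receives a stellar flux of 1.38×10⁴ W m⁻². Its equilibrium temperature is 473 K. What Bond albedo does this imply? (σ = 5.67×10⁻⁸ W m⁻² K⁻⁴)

A ≈ 0.18

From T_eq⁴ = S(1−A)/(4σ): 1−A = 4σT_eq⁴/S.
1−A = 4 × 5.67×10⁻⁸ × (473)⁴ / 1.38×10⁴ = 0.823.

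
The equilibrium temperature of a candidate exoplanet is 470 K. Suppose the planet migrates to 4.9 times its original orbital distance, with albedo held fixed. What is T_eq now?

T_eq ≈ 212 K

T_eq ∝ L^(1/4) · d^(−1/2).
T′ = 470 / 4.9^(1/2) = 212 K.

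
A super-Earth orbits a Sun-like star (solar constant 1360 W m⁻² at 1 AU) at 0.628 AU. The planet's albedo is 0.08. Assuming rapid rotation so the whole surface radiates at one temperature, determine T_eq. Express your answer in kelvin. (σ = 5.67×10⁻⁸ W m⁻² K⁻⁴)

T_eq ≈ 344 K

Flux at 0.628 AU: S = 1360/0.628² = 3450 W m⁻².
Energy balance: absorbed = emitted ⇒ πR²·S(1−A) = 4πR²·σT_eq⁴, so T_eq⁴ = S(1−A)/(4σ).
T_eq = [3450 × 0.92 / (4 × 5.67×10⁻⁸)]^(1/4) = (1.40×10¹⁰)^(1/4) = 344 K.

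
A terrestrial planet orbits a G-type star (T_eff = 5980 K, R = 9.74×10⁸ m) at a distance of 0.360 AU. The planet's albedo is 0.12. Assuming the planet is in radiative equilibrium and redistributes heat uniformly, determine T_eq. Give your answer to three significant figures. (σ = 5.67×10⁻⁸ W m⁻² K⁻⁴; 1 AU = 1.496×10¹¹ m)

d = 0.360 AU = 5.39×10¹⁰ m.
L = 4πR_⋆²σT_⋆⁴ = 4π(9.74×10⁸)² × 5.67×10⁻⁸ × (5980)⁴ = 8.64×10²⁶ W.
S = L/(4πd²) = 2.37×10⁴ W m⁻².
Energy balance: absorbed = emitted ⇒ πR²·S(1−A) = 4πR²·σT_eq⁴, so T_eq⁴ = S(1−A)/(4σ).
T_eq = [2.37×10⁴ × 0.88 / (4 × 5.67×10⁻⁸)]^(1/4) = (9.20×10¹⁰)^(1/4) = 551 K.

T_eq ≈ 551 K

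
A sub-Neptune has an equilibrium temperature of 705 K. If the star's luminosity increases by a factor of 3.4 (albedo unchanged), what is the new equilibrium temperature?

T_eq ∝ L^(1/4) · d^(−1/2).
T′ = 705 × 3.4^(1/4) = 957 K.

T_eq ≈ 957 K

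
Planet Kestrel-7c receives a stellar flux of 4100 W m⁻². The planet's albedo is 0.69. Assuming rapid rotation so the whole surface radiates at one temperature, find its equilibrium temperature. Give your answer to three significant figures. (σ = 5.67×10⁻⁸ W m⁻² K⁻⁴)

Energy balance: absorbed = emitted ⇒ πR²·S(1−A) = 4πR²·σT_eq⁴, so T_eq⁴ = S(1−A)/(4σ).
T_eq = [4100 × 0.31 / (4 × 5.67×10⁻⁸)]^(1/4) = (5.60×10⁹)^(1/4) = 274 K.

T_eq ≈ 274 K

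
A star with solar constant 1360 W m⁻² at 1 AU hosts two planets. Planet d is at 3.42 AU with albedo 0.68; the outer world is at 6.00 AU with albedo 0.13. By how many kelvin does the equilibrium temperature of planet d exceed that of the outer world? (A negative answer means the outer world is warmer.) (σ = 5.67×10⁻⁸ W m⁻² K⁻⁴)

ΔT ≈ 3.5 K

T_eq = [S₀(1−A)/(4σd²)]^(1/4), so T ∝ (1−A)^(1/4) / √d.
T₁ = [1360×0.32/(4×5.67×10⁻⁸×3.42²)]^(1/4) = 113.17 K.
T₂ = [1360×0.87/(4×5.67×10⁻⁸×6.00²)]^(1/4) = 109.72 K.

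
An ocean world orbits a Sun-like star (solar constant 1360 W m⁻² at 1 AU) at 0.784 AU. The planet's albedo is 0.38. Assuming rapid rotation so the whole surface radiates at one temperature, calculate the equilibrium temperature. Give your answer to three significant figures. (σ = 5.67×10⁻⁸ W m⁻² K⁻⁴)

Flux at 0.784 AU: S = 1360/0.784² = 2210 W m⁻².
Energy balance: absorbed = emitted ⇒ πR²·S(1−A) = 4πR²·σT_eq⁴, so T_eq⁴ = S(1−A)/(4σ).
T_eq = [2210 × 0.62 / (4 × 5.67×10⁻⁸)]^(1/4) = (6.05×10⁹)^(1/4) = 279 K.

T_eq ≈ 279 K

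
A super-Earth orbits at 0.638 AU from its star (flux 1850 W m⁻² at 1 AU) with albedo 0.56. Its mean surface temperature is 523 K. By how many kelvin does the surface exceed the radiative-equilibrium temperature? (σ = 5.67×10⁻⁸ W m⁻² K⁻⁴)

S = 1850/0.638² = 4545 W m⁻².
T_eq = [S(1−A)/(4σ)]^(1/4) = [4545×0.44/(4×5.67×10⁻⁸)]^(1/4) = 306.4 K.
ΔT = T_surf − T_eq = 523 − 306.4.

ΔT ≈ 216.6 K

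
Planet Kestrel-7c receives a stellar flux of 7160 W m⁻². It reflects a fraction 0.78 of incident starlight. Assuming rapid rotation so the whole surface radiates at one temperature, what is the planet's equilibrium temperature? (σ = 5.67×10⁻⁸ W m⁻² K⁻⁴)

T_eq ≈ 289 K

Energy balance: absorbed = emitted ⇒ πR²·S(1−A) = 4πR²·σT_eq⁴, so T_eq⁴ = S(1−A)/(4σ).
T_eq = [7160 × 0.22 / (4 × 5.67×10⁻⁸)]^(1/4) = (6.95×10⁹)^(1/4) = 289 K.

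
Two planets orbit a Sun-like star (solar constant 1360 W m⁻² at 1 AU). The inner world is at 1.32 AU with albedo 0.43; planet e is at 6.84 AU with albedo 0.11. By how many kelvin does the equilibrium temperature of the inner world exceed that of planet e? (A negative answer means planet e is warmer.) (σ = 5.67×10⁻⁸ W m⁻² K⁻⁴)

ΔT ≈ 107.1 K

T_eq = [S₀(1−A)/(4σd²)]^(1/4), so T ∝ (1−A)^(1/4) / √d.
T₁ = [1360×0.57/(4×5.67×10⁻⁸×1.32²)]^(1/4) = 210.45 K.
T₂ = [1360×0.89/(4×5.67×10⁻⁸×6.84²)]^(1/4) = 103.35 K.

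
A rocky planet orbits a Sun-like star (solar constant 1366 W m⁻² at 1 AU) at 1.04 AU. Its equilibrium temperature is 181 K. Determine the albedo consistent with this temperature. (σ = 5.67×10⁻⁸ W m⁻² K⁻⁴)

Flux at 1.04 AU: S = 1366/1.04² = 1260 W m⁻².
From T_eq⁴ = S(1−A)/(4σ): 1−A = 4σT_eq⁴/S.
1−A = 4 × 5.67×10⁻⁸ × (181)⁴ / 1260 = 0.193.

A ≈ 0.81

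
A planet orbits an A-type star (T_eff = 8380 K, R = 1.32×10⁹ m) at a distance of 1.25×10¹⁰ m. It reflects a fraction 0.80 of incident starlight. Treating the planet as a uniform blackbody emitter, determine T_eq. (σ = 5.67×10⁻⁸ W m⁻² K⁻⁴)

L = 4πR_⋆²σT_⋆⁴ = 4π(1.32×10⁹)² × 5.67×10⁻⁸ × (8380)⁴ = 6.12×10²⁷ W.
S = L/(4πd²) = 3.12×10⁶ W m⁻².
Energy balance: absorbed = emitted ⇒ πR²·S(1−A) = 4πR²·σT_eq⁴, so T_eq⁴ = S(1−A)/(4σ).
T_eq = [3.12×10⁶ × 0.20 / (4 × 5.67×10⁻⁸)]^(1/4) = (2.75×10¹²)^(1/4) = 1290 K.

T_eq ≈ 1290 K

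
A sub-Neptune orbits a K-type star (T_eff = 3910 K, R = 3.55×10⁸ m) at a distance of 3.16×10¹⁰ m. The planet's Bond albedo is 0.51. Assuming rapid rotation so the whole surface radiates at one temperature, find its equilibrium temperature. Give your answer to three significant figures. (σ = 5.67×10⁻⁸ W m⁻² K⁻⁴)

T_eq ≈ 245 K

L = 4πR_⋆²σT_⋆⁴ = 4π(3.55×10⁸)² × 5.67×10⁻⁸ × (3910)⁴ = 2.10×10²⁵ W.
S = L/(4πd²) = 1670 W m⁻².
Energy balance: absorbed = emitted ⇒ πR²·S(1−A) = 4πR²·σT_eq⁴, so T_eq⁴ = S(1−A)/(4σ).
T_eq = [1670 × 0.49 / (4 × 5.67×10⁻⁸)]^(1/4) = (3.61×10⁹)^(1/4) = 245 K.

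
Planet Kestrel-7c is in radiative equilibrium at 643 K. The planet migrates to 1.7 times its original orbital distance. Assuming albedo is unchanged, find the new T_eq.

T_eq ≈ 493 K

T_eq ∝ L^(1/4) · d^(−1/2).
T′ = 643 / 1.7^(1/2) = 493 K.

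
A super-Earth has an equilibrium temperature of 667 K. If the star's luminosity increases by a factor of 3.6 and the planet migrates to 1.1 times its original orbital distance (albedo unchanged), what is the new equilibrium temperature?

T_eq ∝ L^(1/4) · d^(−1/2).
T′ = 667 × 3.6^(1/4) / 1.1^(1/2) = 876 K.

T_eq ≈ 876 K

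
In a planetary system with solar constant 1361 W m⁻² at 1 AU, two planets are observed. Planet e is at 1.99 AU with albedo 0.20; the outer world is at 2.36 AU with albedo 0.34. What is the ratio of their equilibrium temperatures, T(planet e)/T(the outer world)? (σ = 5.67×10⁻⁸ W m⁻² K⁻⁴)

T₁/T₂ ≈ 1.143

T_eq = [S₀(1−A)/(4σd²)]^(1/4), so T ∝ (1−A)^(1/4) / √d.
T₁ = [1361×0.80/(4×5.67×10⁻⁸×1.99²)]^(1/4) = 186.59 K.
T₂ = [1361×0.66/(4×5.67×10⁻⁸×2.36²)]^(1/4) = 163.30 K.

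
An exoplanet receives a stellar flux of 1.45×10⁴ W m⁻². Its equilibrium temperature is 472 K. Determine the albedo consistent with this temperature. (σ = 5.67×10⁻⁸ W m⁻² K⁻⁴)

From T_eq⁴ = S(1−A)/(4σ): 1−A = 4σT_eq⁴/S.
1−A = 4 × 5.67×10⁻⁸ × (472)⁴ / 1.45×10⁴ = 0.776.

A ≈ 0.22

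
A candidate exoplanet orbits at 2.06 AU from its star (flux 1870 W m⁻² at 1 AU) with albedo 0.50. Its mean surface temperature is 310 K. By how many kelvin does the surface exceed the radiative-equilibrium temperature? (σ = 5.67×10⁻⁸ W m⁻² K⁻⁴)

ΔT ≈ 133.5 K

S = 1870/2.06² = 440.7 W m⁻².
T_eq = [S(1−A)/(4σ)]^(1/4) = [440.7×0.50/(4×5.67×10⁻⁸)]^(1/4) = 176.5 K.
ΔT = T_surf − T_eq = 310 − 176.5.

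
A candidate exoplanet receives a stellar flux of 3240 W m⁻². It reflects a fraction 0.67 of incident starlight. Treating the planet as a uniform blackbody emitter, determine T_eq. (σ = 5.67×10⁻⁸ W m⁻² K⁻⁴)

T_eq ≈ 262 K

Energy balance: absorbed = emitted ⇒ πR²·S(1−A) = 4πR²·σT_eq⁴, so T_eq⁴ = S(1−A)/(4σ).
T_eq = [3240 × 0.33 / (4 × 5.67×10⁻⁸)]^(1/4) = (4.71×10⁹)^(1/4) = 262 K.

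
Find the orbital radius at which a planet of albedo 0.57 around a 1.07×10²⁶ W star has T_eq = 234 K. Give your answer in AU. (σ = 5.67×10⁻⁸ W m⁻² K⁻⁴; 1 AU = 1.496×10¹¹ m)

From T_eq⁴ = L(1−A)/(16πσd²): d = √[L(1−A)/(16πσT_eq⁴)].
d = √[1.07×10²⁶ × 0.43 / (16π × 5.67×10⁻⁸ × (234)⁴)] = 7.34×10¹⁰ m = 0.490 AU.

d ≈ 0.490 AU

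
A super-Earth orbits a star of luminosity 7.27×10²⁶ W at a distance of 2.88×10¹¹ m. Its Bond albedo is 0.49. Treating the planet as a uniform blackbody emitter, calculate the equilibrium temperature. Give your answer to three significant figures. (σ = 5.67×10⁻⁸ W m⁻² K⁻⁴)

Flux: S = L/(4πd²) = 7.27×10²⁶/(4π×(2.88×10¹¹)²) = 697 W m⁻².
Energy balance: absorbed = emitted ⇒ πR²·S(1−A) = 4πR²·σT_eq⁴, so T_eq⁴ = S(1−A)/(4σ).
T_eq = [697 × 0.51 / (4 × 5.67×10⁻⁸)]^(1/4) = (1.57×10⁹)^(1/4) = 199 K.

T_eq ≈ 199 K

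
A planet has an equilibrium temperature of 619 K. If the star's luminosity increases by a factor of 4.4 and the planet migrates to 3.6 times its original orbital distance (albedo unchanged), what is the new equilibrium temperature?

T_eq ≈ 473 K

T_eq ∝ L^(1/4) · d^(−1/2).
T′ = 619 × 4.4^(1/4) / 3.6^(1/2) = 473 K.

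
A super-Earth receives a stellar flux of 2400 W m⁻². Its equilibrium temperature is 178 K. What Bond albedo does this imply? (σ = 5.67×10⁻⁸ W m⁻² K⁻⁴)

A ≈ 0.91

From T_eq⁴ = S(1−A)/(4σ): 1−A = 4σT_eq⁴/S.
1−A = 4 × 5.67×10⁻⁸ × (178)⁴ / 2400 = 0.095.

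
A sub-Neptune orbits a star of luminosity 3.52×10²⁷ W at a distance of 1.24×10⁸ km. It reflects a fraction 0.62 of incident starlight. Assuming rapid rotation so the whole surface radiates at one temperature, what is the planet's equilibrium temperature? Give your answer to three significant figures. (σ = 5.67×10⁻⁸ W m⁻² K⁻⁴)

T_eq ≈ 418 K

d = 1.24×10⁸ km = 1.24×10¹¹ m.
Flux: S = L/(4πd²) = 3.52×10²⁷/(4π×(1.24×10¹¹)²) = 1.82×10⁴ W m⁻².
Energy balance: absorbed = emitted ⇒ πR²·S(1−A) = 4πR²·σT_eq⁴, so T_eq⁴ = S(1−A)/(4σ).
T_eq = [1.82×10⁴ × 0.38 / (4 × 5.67×10⁻⁸)]^(1/4) = (3.05×10¹⁰)^(1/4) = 418 K.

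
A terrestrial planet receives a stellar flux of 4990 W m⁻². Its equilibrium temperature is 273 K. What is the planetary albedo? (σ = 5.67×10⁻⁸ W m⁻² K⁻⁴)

A ≈ 0.75

From T_eq⁴ = S(1−A)/(4σ): 1−A = 4σT_eq⁴/S.
1−A = 4 × 5.67×10⁻⁸ × (273)⁴ / 4990 = 0.252.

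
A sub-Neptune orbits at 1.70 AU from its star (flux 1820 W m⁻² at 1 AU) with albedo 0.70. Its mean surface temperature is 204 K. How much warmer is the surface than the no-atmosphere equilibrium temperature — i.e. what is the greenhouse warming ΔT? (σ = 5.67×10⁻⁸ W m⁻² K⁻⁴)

S = 1820/1.70² = 629.8 W m⁻².
T_eq = [S(1−A)/(4σ)]^(1/4) = [629.8×0.30/(4×5.67×10⁻⁸)]^(1/4) = 169.9 K.
ΔT = T_surf − T_eq = 204 − 169.9.

ΔT ≈ 34.1 K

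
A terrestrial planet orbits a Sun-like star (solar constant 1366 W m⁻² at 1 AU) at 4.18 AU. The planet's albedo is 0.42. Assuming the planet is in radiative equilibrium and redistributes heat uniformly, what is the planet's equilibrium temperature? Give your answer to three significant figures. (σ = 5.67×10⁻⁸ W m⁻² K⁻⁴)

T_eq ≈ 119 K

Flux at 4.18 AU: S = 1366/4.18² = 78.2 W m⁻².
Energy balance: absorbed = emitted ⇒ πR²·S(1−A) = 4πR²·σT_eq⁴, so T_eq⁴ = S(1−A)/(4σ).
T_eq = [78.2 × 0.58 / (4 × 5.67×10⁻⁸)]^(1/4) = (2.00×10⁸)^(1/4) = 119 K.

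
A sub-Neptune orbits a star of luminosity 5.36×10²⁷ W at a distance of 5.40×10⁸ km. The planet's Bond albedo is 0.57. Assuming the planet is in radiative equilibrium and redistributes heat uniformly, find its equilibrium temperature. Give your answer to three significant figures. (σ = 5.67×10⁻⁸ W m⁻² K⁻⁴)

T_eq ≈ 229 K

d = 5.40×10⁸ km = 5.40×10¹¹ m.
Flux: S = L/(4πd²) = 5.36×10²⁷/(4π×(5.40×10¹¹)²) = 1460 W m⁻².
Energy balance: absorbed = emitted ⇒ πR²·S(1−A) = 4πR²·σT_eq⁴, so T_eq⁴ = S(1−A)/(4σ).
T_eq = [1460 × 0.43 / (4 × 5.67×10⁻⁸)]^(1/4) = (2.77×10⁹)^(1/4) = 229 K.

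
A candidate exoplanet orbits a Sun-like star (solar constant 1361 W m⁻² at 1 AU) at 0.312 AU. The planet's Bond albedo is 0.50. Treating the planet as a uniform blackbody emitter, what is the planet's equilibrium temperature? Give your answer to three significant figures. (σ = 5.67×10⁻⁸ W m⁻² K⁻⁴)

Flux at 0.312 AU: S = 1361/0.312² = 1.40×10⁴ W m⁻².
Energy balance: absorbed = emitted ⇒ πR²·S(1−A) = 4πR²·σT_eq⁴, so T_eq⁴ = S(1−A)/(4σ).
T_eq = [1.40×10⁴ × 0.50 / (4 × 5.67×10⁻⁸)]^(1/4) = (3.08×10¹⁰)^(1/4) = 419 K.

T_eq ≈ 419 K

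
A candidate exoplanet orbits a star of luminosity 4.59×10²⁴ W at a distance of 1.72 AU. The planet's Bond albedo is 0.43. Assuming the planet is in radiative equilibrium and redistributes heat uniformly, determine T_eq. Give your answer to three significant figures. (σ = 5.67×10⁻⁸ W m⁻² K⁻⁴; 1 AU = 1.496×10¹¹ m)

d = 1.72 AU = 2.57×10¹¹ m.
Flux: S = L/(4πd²) = 4.59×10²⁴/(4π×(2.57×10¹¹)²) = 5.52 W m⁻².
Energy balance: absorbed = emitted ⇒ πR²·S(1−A) = 4πR²·σT_eq⁴, so T_eq⁴ = S(1−A)/(4σ).
T_eq = [5.52 × 0.57 / (4 × 5.67×10⁻⁸)]^(1/4) = (1.39×10⁷)^(1/4) = 61.0 K.

T_eq ≈ 61.0 K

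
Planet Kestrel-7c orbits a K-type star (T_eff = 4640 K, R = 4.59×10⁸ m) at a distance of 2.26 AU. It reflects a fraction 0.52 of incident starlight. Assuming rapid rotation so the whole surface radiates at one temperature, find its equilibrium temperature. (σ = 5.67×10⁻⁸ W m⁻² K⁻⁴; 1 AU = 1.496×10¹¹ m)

d = 2.26 AU = 3.38×10¹¹ m.
L = 4πR_⋆²σT_⋆⁴ = 4π(4.59×10⁸)² × 5.67×10⁻⁸ × (4640)⁴ = 6.96×10²⁵ W.
S = L/(4πd²) = 48.4 W m⁻².
Energy balance: absorbed = emitted ⇒ πR²·S(1−A) = 4πR²·σT_eq⁴, so T_eq⁴ = S(1−A)/(4σ).
T_eq = [48.4 × 0.48 / (4 × 5.67×10⁻⁸)]^(1/4) = (1.03×10⁸)^(1/4) = 101 K.

T_eq ≈ 101 K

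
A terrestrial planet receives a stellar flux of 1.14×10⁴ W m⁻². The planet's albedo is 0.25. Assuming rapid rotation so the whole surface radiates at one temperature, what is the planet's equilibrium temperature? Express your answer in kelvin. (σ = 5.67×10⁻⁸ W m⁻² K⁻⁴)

Energy balance: absorbed = emitted ⇒ πR²·S(1−A) = 4πR²·σT_eq⁴, so T_eq⁴ = S(1−A)/(4σ).
T_eq = [1.14×10⁴ × 0.75 / (4 × 5.67×10⁻⁸)]^(1/4) = (3.77×10¹⁰)^(1/4) = 441 K.

T_eq ≈ 441 K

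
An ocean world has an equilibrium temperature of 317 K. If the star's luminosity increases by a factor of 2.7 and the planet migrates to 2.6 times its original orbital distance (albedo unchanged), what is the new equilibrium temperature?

T_eq ≈ 252 K

T_eq ∝ L^(1/4) · d^(−1/2).
T′ = 317 × 2.7^(1/4) / 2.6^(1/2) = 252 K.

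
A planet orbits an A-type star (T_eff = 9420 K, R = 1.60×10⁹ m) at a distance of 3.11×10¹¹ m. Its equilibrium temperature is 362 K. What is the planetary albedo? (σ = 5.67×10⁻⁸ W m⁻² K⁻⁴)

A ≈ 0.67

L = 4πR_⋆²σT_⋆⁴ = 4π(1.60×10⁹)² × 5.67×10⁻⁸ × (9420)⁴ = 1.44×10²⁸ W.
S = L/(4πd²) = 1.18×10⁴ W m⁻².
From T_eq⁴ = S(1−A)/(4σ): 1−A = 4σT_eq⁴/S.
1−A = 4 × 5.67×10⁻⁸ × (362)⁴ / 1.18×10⁴ = 0.330.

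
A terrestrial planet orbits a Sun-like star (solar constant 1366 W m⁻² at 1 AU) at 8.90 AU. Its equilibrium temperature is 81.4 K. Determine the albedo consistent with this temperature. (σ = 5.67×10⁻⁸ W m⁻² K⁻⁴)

A ≈ 0.42

Flux at 8.90 AU: S = 1366/8.90² = 17.2 W m⁻².
From T_eq⁴ = S(1−A)/(4σ): 1−A = 4σT_eq⁴/S.
1−A = 4 × 5.67×10⁻⁸ × (81.4)⁴ / 17.2 = 0.577.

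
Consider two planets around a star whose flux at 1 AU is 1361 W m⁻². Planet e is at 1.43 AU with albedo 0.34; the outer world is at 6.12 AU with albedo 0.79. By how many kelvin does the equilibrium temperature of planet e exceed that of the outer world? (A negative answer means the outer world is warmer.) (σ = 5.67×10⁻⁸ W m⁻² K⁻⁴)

T_eq = [S₀(1−A)/(4σd²)]^(1/4), so T ∝ (1−A)^(1/4) / √d.
T₁ = [1361×0.66/(4×5.67×10⁻⁸×1.43²)]^(1/4) = 209.78 K.
T₂ = [1361×0.21/(4×5.67×10⁻⁸×6.12²)]^(1/4) = 76.16 K.

ΔT ≈ 133.6 K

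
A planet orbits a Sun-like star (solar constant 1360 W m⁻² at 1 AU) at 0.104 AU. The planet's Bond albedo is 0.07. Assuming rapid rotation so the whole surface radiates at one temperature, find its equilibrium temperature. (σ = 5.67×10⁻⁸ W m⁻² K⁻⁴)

Flux at 0.104 AU: S = 1360/0.104² = 1.26×10⁵ W m⁻².
Energy balance: absorbed = emitted ⇒ πR²·S(1−A) = 4πR²·σT_eq⁴, so T_eq⁴ = S(1−A)/(4σ).
T_eq = [1.26×10⁵ × 0.93 / (4 × 5.67×10⁻⁸)]^(1/4) = (5.16×10¹¹)^(1/4) = 847 K.

T_eq ≈ 847 K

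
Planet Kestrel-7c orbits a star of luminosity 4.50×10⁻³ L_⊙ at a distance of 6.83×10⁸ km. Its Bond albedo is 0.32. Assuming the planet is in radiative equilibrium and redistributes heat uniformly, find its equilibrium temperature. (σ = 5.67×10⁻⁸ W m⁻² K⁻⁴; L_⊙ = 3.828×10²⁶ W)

d = 6.83×10⁸ km = 6.83×10¹¹ m.
L = 4.50×10⁻³ × 3.828×10²⁶ = 1.72×10²⁴ W.
Flux: S = L/(4πd²) = 1.72×10²⁴/(4π×(6.83×10¹¹)²) = 0.294 W m⁻².
Energy balance: absorbed = emitted ⇒ πR²·S(1−A) = 4πR²·σT_eq⁴, so T_eq⁴ = S(1−A)/(4σ).
T_eq = [0.294 × 0.68 / (4 × 5.67×10⁻⁸)]^(1/4) = (8.81×10⁵)^(1/4) = 30.6 K.

T_eq ≈ 30.6 K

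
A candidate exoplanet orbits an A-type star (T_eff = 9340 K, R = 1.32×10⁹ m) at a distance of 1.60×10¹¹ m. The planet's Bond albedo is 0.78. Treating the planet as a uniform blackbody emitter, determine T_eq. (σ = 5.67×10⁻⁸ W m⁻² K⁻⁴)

T_eq ≈ 411 K

L = 4πR_⋆²σT_⋆⁴ = 4π(1.32×10⁹)² × 5.67×10⁻⁸ × (9340)⁴ = 9.45×10²⁷ W.
S = L/(4πd²) = 2.94×10⁴ W m⁻².
Energy balance: absorbed = emitted ⇒ πR²·S(1−A) = 4πR²·σT_eq⁴, so T_eq⁴ = S(1−A)/(4σ).
T_eq = [2.94×10⁴ × 0.22 / (4 × 5.67×10⁻⁸)]^(1/4) = (2.85×10¹⁰)^(1/4) = 411 K.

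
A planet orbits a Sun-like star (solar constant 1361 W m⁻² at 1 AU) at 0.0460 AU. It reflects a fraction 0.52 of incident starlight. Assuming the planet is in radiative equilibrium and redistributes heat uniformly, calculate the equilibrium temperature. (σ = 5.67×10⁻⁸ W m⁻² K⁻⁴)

Flux at 0.0460 AU: S = 1361/0.0460² = 6.43×10⁵ W m⁻².
Energy balance: absorbed = emitted ⇒ πR²·S(1−A) = 4πR²·σT_eq⁴, so T_eq⁴ = S(1−A)/(4σ).
T_eq = [6.43×10⁵ × 0.48 / (4 × 5.67×10⁻⁸)]^(1/4) = (1.36×10¹²)^(1/4) = 1080 K.

T_eq ≈ 1080 K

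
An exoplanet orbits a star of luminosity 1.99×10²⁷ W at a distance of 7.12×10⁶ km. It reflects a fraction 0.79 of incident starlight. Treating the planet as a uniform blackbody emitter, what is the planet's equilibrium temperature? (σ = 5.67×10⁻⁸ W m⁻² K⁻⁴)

d = 7.12×10⁶ km = 7.12×10⁹ m.
Flux: S = L/(4πd²) = 1.99×10²⁷/(4π×(7.12×10⁹)²) = 3.12×10⁶ W m⁻².
Energy balance: absorbed = emitted ⇒ πR²·S(1−A) = 4πR²·σT_eq⁴, so T_eq⁴ = S(1−A)/(4σ).
T_eq = [3.12×10⁶ × 0.21 / (4 × 5.67×10⁻⁸)]^(1/4) = (2.89×10¹²)^(1/4) = 1300 K.

T_eq ≈ 1300 K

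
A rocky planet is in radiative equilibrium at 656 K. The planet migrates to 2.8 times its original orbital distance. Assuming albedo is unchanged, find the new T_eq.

T_eq ≈ 392 K

T_eq ∝ L^(1/4) · d^(−1/2).
T′ = 656 / 2.8^(1/2) = 392 K.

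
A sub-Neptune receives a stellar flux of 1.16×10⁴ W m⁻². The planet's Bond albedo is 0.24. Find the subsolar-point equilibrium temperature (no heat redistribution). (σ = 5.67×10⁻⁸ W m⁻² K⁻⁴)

At the subsolar point the surface absorbs S(1−A) and emits σT⁴ per unit area — no factor of 4, since only the local patch is in balance.
T = [1.16×10⁴ × 0.76 / 5.67×10⁻⁸]^(1/4) = (1.55×10¹¹)^(1/4) = 628 K.

T_ss ≈ 628 K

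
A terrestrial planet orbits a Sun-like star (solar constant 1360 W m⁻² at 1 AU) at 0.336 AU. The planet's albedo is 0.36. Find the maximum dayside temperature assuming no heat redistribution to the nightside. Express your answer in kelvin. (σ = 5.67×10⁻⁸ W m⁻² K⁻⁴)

T_ss ≈ 607 K

Flux at 0.336 AU: S = 1360/0.336² = 1.20×10⁴ W m⁻².
With no redistribution each surface element balances locally: S(1−A) = σT⁴.
T = [1.20×10⁴ × 0.64 / 5.67×10⁻⁸]^(1/4) = (1.36×10¹¹)^(1/4) = 607 K.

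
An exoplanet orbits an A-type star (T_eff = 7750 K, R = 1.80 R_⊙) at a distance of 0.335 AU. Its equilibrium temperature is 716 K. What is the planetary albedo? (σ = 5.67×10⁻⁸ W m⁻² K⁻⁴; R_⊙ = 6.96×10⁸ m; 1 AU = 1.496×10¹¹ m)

A ≈ 0.53

R_⋆ = 1.80 × 6.96×10⁸ = 1.25×10⁹ m.
d = 0.335 AU = 5.01×10¹⁰ m.
L = 4πR_⋆²σT_⋆⁴ = 4π(1.25×10⁹)² × 5.67×10⁻⁸ × (7750)⁴ = 4.03×10²⁷ W.
S = L/(4πd²) = 1.28×10⁵ W m⁻².
From T_eq⁴ = S(1−A)/(4σ): 1−A = 4σT_eq⁴/S.
1−A = 4 × 5.67×10⁻⁸ × (716)⁴ / 1.28×10⁵ = 0.466.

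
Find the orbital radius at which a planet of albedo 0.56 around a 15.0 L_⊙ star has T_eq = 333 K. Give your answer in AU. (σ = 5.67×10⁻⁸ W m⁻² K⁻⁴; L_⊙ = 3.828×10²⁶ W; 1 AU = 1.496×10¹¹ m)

d ≈ 1.79 AU

L = 15.0 × 3.828×10²⁶ = 5.74×10²⁷ W.
From T_eq⁴ = L(1−A)/(16πσd²): d = √[L(1−A)/(16πσT_eq⁴)].
d = √[5.74×10²⁷ × 0.44 / (16π × 5.67×10⁻⁸ × (333)⁴)] = 2.68×10¹¹ m = 1.79 AU.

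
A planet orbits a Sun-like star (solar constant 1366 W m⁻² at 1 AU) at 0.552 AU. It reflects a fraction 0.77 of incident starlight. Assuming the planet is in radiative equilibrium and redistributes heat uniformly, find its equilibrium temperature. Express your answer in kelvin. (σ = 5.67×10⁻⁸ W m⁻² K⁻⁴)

Flux at 0.552 AU: S = 1366/0.552² = 4480 W m⁻².
Energy balance: absorbed = emitted ⇒ πR²·S(1−A) = 4πR²·σT_eq⁴, so T_eq⁴ = S(1−A)/(4σ).
T_eq = [4480 × 0.23 / (4 × 5.67×10⁻⁸)]^(1/4) = (4.55×10⁹)^(1/4) = 260 K.

T_eq ≈ 260 K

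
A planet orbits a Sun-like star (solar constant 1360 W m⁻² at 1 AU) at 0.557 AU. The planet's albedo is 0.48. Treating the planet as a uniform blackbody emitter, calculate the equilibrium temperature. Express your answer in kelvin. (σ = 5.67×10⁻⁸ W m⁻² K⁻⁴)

T_eq ≈ 317 K

Flux at 0.557 AU: S = 1360/0.557² = 4380 W m⁻².
Energy balance: absorbed = emitted ⇒ πR²·S(1−A) = 4πR²·σT_eq⁴, so T_eq⁴ = S(1−A)/(4σ).
T_eq = [4380 × 0.52 / (4 × 5.67×10⁻⁸)]^(1/4) = (1.01×10¹⁰)^(1/4) = 317 K.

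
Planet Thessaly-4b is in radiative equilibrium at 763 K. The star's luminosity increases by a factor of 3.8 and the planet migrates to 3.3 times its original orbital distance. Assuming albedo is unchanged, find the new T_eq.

T_eq ∝ L^(1/4) · d^(−1/2).
T′ = 763 × 3.8^(1/4) / 3.3^(1/2) = 586 K.

T_eq ≈ 586 K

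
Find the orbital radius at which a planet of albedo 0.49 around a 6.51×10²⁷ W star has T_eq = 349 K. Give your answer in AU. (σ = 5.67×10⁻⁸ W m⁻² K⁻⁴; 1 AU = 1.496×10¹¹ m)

d ≈ 1.87 AU

From T_eq⁴ = L(1−A)/(16πσd²): d = √[L(1−A)/(16πσT_eq⁴)].
d = √[6.51×10²⁷ × 0.51 / (16π × 5.67×10⁻⁸ × (349)⁴)] = 2.80×10¹¹ m = 1.87 AU.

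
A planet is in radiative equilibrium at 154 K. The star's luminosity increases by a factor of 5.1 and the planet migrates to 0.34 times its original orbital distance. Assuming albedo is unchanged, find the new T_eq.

T_eq ≈ 397 K

T_eq ∝ L^(1/4) · d^(−1/2).
T′ = 154 × 5.1^(1/4) / 0.34^(1/2) = 397 K.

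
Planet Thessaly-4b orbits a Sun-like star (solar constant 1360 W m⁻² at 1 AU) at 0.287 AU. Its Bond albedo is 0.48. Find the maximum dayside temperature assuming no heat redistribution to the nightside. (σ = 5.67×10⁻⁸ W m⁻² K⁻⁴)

Flux at 0.287 AU: S = 1360/0.287² = 1.65×10⁴ W m⁻².
With no redistribution each surface element balances locally: S(1−A) = σT⁴.
T = [1.65×10⁴ × 0.52 / 5.67×10⁻⁸]^(1/4) = (1.51×10¹¹)^(1/4) = 624 K.

T_ss ≈ 624 K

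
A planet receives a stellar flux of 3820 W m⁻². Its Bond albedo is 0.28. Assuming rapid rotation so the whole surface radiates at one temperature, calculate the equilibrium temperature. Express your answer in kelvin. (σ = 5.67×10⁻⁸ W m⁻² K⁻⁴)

Energy balance: absorbed = emitted ⇒ πR²·S(1−A) = 4πR²·σT_eq⁴, so T_eq⁴ = S(1−A)/(4σ).
T_eq = [3820 × 0.72 / (4 × 5.67×10⁻⁸)]^(1/4) = (1.21×10¹⁰)^(1/4) = 332 K.

T_eq ≈ 332 K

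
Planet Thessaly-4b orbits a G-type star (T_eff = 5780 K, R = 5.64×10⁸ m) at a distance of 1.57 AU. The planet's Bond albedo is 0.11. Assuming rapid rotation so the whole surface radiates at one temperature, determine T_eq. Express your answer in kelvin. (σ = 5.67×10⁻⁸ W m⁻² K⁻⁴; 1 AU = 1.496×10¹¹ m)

T_eq ≈ 195 K

d = 1.57 AU = 2.35×10¹¹ m.
L = 4πR_⋆²σT_⋆⁴ = 4π(5.64×10⁸)² × 5.67×10⁻⁸ × (5780)⁴ = 2.53×10²⁶ W.
S = L/(4πd²) = 365 W m⁻².
Energy balance: absorbed = emitted ⇒ πR²·S(1−A) = 4πR²·σT_eq⁴, so T_eq⁴ = S(1−A)/(4σ).
T_eq = [365 × 0.89 / (4 × 5.67×10⁻⁸)]^(1/4) = (1.43×10⁹)^(1/4) = 195 K.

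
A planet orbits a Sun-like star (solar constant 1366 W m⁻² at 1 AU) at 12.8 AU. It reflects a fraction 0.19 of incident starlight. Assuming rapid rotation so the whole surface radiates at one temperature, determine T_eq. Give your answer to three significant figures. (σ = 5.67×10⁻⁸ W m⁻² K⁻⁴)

Flux at 12.8 AU: S = 1366/12.8² = 8.34 W m⁻².
Energy balance: absorbed = emitted ⇒ πR²·S(1−A) = 4πR²·σT_eq⁴, so T_eq⁴ = S(1−A)/(4σ).
T_eq = [8.34 × 0.81 / (4 × 5.67×10⁻⁸)]^(1/4) = (2.98×10⁷)^(1/4) = 73.9 K.

T_eq ≈ 73.9 K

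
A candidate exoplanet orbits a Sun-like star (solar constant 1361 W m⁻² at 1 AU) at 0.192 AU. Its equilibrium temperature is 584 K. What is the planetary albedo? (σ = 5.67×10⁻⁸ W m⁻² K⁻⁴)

Flux at 0.192 AU: S = 1361/0.192² = 3.69×10⁴ W m⁻².
From T_eq⁴ = S(1−A)/(4σ): 1−A = 4σT_eq⁴/S.
1−A = 4 × 5.67×10⁻⁸ × (584)⁴ / 3.69×10⁴ = 0.715.

A ≈ 0.29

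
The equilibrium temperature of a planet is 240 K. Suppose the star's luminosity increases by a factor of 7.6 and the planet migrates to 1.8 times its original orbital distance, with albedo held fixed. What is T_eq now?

T_eq ∝ L^(1/4) · d^(−1/2).
T′ = 240 × 7.6^(1/4) / 1.8^(1/2) = 297 K.

T_eq ≈ 297 K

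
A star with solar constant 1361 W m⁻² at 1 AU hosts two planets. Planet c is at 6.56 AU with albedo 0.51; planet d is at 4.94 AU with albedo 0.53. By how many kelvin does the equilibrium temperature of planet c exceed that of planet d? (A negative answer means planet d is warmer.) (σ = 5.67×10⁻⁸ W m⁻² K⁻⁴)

ΔT ≈ -12.8 K

T_eq = [S₀(1−A)/(4σd²)]^(1/4), so T ∝ (1−A)^(1/4) / √d.
T₁ = [1361×0.49/(4×5.67×10⁻⁸×6.56²)]^(1/4) = 90.92 K.
T₂ = [1361×0.47/(4×5.67×10⁻⁸×4.94²)]^(1/4) = 103.68 K.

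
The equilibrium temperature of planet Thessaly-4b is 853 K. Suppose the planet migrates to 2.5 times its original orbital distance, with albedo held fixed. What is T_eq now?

T_eq ∝ L^(1/4) · d^(−1/2).
T′ = 853 / 2.5^(1/2) = 539 K.

T_eq ≈ 539 K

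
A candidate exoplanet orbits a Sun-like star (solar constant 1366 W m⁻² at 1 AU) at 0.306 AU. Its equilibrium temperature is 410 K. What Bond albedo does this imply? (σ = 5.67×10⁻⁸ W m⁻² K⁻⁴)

Flux at 0.306 AU: S = 1366/0.306² = 1.46×10⁴ W m⁻².
From T_eq⁴ = S(1−A)/(4σ): 1−A = 4σT_eq⁴/S.
1−A = 4 × 5.67×10⁻⁸ × (410)⁴ / 1.46×10⁴ = 0.439.

A ≈ 0.56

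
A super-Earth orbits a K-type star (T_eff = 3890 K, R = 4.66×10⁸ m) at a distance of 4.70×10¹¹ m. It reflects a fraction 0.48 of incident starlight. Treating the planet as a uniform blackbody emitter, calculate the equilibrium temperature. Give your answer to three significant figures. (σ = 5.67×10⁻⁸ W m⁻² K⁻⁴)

L = 4πR_⋆²σT_⋆⁴ = 4π(4.66×10⁸)² × 5.67×10⁻⁸ × (3890)⁴ = 3.54×10²⁵ W.
S = L/(4πd²) = 12.8 W m⁻².
Energy balance: absorbed = emitted ⇒ πR²·S(1−A) = 4πR²·σT_eq⁴, so T_eq⁴ = S(1−A)/(4σ).
T_eq = [12.8 × 0.52 / (4 × 5.67×10⁻⁸)]^(1/4) = (2.93×10⁷)^(1/4) = 73.5 K.

T_eq ≈ 73.5 K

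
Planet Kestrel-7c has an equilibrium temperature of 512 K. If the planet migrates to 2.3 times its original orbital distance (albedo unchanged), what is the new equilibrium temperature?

T_eq ≈ 338 K

T_eq ∝ L^(1/4) · d^(−1/2).
T′ = 512 / 2.3^(1/2) = 338 K.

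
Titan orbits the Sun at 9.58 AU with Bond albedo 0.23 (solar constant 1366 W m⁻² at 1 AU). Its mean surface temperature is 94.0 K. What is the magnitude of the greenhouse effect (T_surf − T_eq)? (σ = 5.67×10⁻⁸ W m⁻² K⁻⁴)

ΔT ≈ 9.7 K

S = 1366/9.58² = 14.88 W m⁻².
T_eq = [S(1−A)/(4σ)]^(1/4) = [14.88×0.77/(4×5.67×10⁻⁸)]^(1/4) = 84.3 K.
ΔT = T_surf − T_eq = 94 − 84.3.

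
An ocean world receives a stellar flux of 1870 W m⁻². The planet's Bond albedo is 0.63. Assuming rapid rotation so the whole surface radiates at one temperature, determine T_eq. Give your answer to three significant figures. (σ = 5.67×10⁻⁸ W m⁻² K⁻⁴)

T_eq ≈ 235 K

Energy balance: absorbed = emitted ⇒ πR²·S(1−A) = 4πR²·σT_eq⁴, so T_eq⁴ = S(1−A)/(4σ).
T_eq = [1870 × 0.37 / (4 × 5.67×10⁻⁸)]^(1/4) = (3.05×10⁹)^(1/4) = 235 K.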